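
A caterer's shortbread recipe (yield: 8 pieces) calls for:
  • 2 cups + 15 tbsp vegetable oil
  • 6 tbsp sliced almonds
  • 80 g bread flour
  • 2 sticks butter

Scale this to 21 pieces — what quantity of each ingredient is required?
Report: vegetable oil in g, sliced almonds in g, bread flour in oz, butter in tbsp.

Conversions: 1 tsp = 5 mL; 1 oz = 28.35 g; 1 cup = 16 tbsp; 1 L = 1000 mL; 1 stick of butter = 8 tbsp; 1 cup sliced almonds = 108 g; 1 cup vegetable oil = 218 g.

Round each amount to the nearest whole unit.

vegetable oil: 1681 g; sliced almonds: 106 g; bread flour: 7 oz; butter: 42 tbsp

Scaling factor: 21/8 = 2.625.
vegetable oil: (2 cup + 15 tbsp = 2.9375 cup) × 21/8 × 218 g/cup ≈ 1681 g
sliced almonds: 6 tbsp × 21/8 ÷ 16 tbsp/cup × 108 g/cup ≈ 106 g
bread flour: 80 g × 21/8 ÷ 28.35 g/oz ≈ 7 oz
butter: 2 stick × 21/8 × 8 tbsp/stick = 42 tbsp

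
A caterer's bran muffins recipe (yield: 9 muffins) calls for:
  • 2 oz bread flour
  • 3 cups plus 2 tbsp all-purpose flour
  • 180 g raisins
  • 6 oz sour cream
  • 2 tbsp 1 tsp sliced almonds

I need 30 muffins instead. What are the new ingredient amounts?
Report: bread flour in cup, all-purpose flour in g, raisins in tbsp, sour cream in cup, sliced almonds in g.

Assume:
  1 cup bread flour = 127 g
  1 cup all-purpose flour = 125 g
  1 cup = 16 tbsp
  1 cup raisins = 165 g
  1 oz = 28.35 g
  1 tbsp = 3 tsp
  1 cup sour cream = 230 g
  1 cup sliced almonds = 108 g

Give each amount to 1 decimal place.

bread flour: 1.5 cup; all-purpose flour: 1302.1 g; raisins: 58.2 tbsp; sour cream: 2.5 cup; sliced almonds: 52.5 g

Scaling factor: 30/9 = 10/3.
bread flour: 2 oz × 10/3 × 28.35 g/oz ÷ 127 g/cup ≈ 1.5 cup
all-purpose flour: (3 cup + 2 tbsp = 3.125 cup) × 10/3 × 125 g/cup ≈ 1302.1 g
raisins: 180 g × 10/3 ÷ 165 g/cup × 16 tbsp/cup ≈ 58.2 tbsp
sour cream: 6 oz × 10/3 × 28.35 g/oz ÷ 230 g/cup ≈ 2.5 cup
sliced almonds: (2 tbsp + 1 tsp = 7/3 tbsp) × 10/3 ÷ 16 tbsp/cup × 108 g/cup = 52.5 g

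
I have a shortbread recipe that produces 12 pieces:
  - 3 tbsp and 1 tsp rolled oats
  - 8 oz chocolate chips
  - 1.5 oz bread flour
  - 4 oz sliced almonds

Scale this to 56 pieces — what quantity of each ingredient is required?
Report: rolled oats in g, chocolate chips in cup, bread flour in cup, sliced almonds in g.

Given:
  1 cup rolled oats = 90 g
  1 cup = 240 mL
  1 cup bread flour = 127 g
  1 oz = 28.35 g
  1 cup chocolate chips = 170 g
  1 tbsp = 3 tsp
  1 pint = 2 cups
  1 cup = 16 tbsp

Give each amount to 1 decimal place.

rolled oats: 87.5 g; chocolate chips: 6.2 cup; bread flour: 1.6 cup; sliced almonds: 529.2 g

Scaling factor: 56/12 = 14/3.
rolled oats: (3 tbsp + 1 tsp = 10/3 tbsp) × 14/3 ÷ 16 tbsp/cup × 90 g/cup = 87.5 g
chocolate chips: 8 oz × 14/3 × 28.35 g/oz ÷ 170 g/cup ≈ 6.2 cup
bread flour: 1.5 oz × 14/3 × 28.35 g/oz ÷ 127 g/cup ≈ 1.6 cup
sliced almonds: 4 oz × 14/3 × 28.35 g/oz = 529.2 g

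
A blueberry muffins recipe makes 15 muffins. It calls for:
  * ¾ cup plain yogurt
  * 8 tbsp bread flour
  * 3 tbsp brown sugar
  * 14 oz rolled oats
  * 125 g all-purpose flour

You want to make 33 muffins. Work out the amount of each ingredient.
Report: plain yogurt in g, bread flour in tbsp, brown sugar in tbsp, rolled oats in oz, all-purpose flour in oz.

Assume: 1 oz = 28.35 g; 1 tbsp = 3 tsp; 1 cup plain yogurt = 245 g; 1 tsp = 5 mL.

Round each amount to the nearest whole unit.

plain yogurt: 404 g; bread flour: 18 tbsp; brown sugar: 7 tbsp; rolled oats: 31 oz; all-purpose flour: 10 oz

Scaling factor: 33/15 = 11/5 = 2.2.
plain yogurt: 0.75 cup × 11/5 × 245 g/cup ≈ 404 g
bread flour: 8 tbsp × 11/5 ≈ 18 tbsp
brown sugar: 3 tbsp × 11/5 ≈ 7 tbsp
rolled oats: 14 oz × 11/5 ≈ 31 oz
all-purpose flour: 125 g × 11/5 ÷ 28.35 g/oz ≈ 10 oz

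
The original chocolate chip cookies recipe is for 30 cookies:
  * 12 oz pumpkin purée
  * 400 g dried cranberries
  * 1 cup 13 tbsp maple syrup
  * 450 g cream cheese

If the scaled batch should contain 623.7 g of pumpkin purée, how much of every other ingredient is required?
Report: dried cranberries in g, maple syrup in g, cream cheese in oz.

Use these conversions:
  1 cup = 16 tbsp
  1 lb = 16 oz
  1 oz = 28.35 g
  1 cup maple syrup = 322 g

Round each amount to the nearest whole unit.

dried cranberries: 733 g; maple syrup: 1070 g; cream cheese: 29 oz

The original recipe has 340.2 g of pumpkin purée, so the scaling factor is 623.7 ÷ 340.2 = 11/6.
dried cranberries: 400 g × 11/6 ≈ 733 g
maple syrup: (1 cup + 13 tbsp = 1.8125 cup) × 11/6 × 322 g/cup ≈ 1070 g
cream cheese: 450 g × 11/6 ÷ 28.35 g/oz ≈ 29 oz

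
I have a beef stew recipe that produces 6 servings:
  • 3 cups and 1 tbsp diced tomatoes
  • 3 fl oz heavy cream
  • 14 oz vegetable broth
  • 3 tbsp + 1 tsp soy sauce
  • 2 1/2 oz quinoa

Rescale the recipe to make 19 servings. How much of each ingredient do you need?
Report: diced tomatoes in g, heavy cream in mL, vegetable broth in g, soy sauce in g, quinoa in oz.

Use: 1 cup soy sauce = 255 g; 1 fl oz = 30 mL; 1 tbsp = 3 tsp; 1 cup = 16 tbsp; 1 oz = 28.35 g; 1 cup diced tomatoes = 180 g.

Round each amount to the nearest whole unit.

Scaling factor: 19/6.
diced tomatoes: (3 cup + 1 tbsp = 3.0625 cup) × 19/6 × 180 g/cup ≈ 1746 g
heavy cream: 3 fl oz × 19/6 × 30 mL/fl oz = 285 mL
vegetable broth: 14 oz × 19/6 × 28.35 g/oz ≈ 1257 g
soy sauce: (3 tbsp + 1 tsp = 10/3 tbsp) × 19/6 ÷ 16 tbsp/cup × 255 g/cup ≈ 168 g
quinoa: 2.5 oz × 19/6 ≈ 8 oz

diced tomatoes: 1746 g; heavy cream: 285 mL; vegetable broth: 1257 g; soy sauce: 168 g; quinoa: 8 oz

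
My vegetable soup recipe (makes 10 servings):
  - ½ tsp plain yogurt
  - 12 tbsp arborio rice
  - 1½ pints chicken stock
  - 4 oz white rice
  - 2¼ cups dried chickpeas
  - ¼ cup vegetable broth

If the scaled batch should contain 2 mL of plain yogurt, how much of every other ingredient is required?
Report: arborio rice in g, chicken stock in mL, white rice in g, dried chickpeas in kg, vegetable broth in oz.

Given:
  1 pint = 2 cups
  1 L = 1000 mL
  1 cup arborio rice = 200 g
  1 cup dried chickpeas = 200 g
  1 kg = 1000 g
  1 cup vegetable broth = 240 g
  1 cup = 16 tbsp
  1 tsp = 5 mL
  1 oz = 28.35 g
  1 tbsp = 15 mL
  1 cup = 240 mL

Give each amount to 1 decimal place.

arborio rice: 120.0 g; chicken stock: 576.0 mL; white rice: 90.7 g; dried chickpeas: 0.4 kg; vegetable broth: 1.7 oz

The original recipe has 2.5 mL of plain yogurt, so the scaling factor is 2 ÷ 2.5 = 4/5 = 0.8.
arborio rice: 12 tbsp × 4/5 ÷ 16 tbsp/cup × 200 g/cup = 120.0 g
chicken stock: 1.5 pint × 4/5 × 2 cup/pint × 240 mL/cup = 576.0 mL
white rice: 4 oz × 4/5 × 28.35 g/oz ≈ 90.7 g
dried chickpeas: 2.25 cup × 4/5 × 200 g/cup ÷ 1000 g/kg ≈ 0.4 kg
vegetable broth: 0.25 cup × 4/5 × 240 g/cup ÷ 28.35 g/oz ≈ 1.7 oz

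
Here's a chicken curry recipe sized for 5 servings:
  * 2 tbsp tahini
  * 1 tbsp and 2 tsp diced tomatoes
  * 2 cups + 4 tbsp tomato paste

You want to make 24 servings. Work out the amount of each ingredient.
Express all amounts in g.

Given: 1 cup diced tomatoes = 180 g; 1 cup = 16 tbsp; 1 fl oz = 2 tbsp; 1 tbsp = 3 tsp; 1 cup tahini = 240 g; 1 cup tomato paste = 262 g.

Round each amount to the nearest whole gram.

Scaling factor: 24/5 = 4.8.
tahini: 2 tbsp × 24/5 ÷ 16 tbsp/cup × 240 g/cup = 144 g
diced tomatoes: (1 tbsp + 2 tsp = 5/3 tbsp) × 24/5 ÷ 16 tbsp/cup × 180 g/cup = 90 g
tomato paste: (2 cup + 4 tbsp = 2.25 cup) × 24/5 × 262 g/cup ≈ 2830 g

tahini: 144 g; diced tomatoes: 90 g; tomato paste: 2830 g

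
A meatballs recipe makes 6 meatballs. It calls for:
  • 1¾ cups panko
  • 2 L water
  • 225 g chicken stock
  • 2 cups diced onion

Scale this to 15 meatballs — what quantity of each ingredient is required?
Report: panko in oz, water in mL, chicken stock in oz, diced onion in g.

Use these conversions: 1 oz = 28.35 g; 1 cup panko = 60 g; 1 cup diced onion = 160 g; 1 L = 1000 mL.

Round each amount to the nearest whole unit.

panko: 9 oz; water: 5000 mL; chicken stock: 20 oz; diced onion: 800 g

Scaling factor: 15/6 = 5/2 = 2.5.
panko: 1.75 cup × 5/2 × 60 g/cup ÷ 28.35 g/oz ≈ 9 oz
water: 2 L × 5/2 × 1000 mL/L = 5000 mL
chicken stock: 225 g × 5/2 ÷ 28.35 g/oz ≈ 20 oz
diced onion: 2 cup × 5/2 × 160 g/cup = 800 g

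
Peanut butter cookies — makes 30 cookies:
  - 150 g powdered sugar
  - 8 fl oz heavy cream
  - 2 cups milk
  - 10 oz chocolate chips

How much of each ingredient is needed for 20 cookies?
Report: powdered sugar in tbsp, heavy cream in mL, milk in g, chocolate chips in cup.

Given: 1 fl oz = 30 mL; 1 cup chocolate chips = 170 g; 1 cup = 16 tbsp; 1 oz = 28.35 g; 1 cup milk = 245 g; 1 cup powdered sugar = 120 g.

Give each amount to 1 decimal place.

Scaling factor: 20/30 = 2/3.
powdered sugar: 150 g × 2/3 ÷ 120 g/cup × 16 tbsp/cup ≈ 13.3 tbsp
heavy cream: 8 fl oz × 2/3 × 30 mL/fl oz = 160.0 mL
milk: 2 cup × 2/3 × 245 g/cup ≈ 326.7 g
chocolate chips: 10 oz × 2/3 × 28.35 g/oz ÷ 170 g/cup ≈ 1.1 cup

powdered sugar: 13.3 tbsp; heavy cream: 160.0 mL; milk: 326.7 g; chocolate chips: 1.1 cup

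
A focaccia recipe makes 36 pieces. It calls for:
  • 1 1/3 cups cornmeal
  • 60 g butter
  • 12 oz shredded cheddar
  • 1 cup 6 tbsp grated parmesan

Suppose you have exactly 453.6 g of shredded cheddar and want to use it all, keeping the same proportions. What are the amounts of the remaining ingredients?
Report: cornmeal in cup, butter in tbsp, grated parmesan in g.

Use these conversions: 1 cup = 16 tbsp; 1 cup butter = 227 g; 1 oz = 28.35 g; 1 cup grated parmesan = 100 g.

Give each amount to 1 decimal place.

The original recipe has 340.2 g of shredded cheddar, so the scaling factor is 453.6 ÷ 340.2 = 4/3.
cornmeal: 4/3 cup × 4/3 ≈ 1.8 cup
butter: 60 g × 4/3 ÷ 227 g/cup × 16 tbsp/cup ≈ 5.6 tbsp
grated parmesan: (1 cup + 6 tbsp = 1.375 cup) × 4/3 × 100 g/cup ≈ 183.3 g

cornmeal: 1.8 cup; butter: 5.6 tbsp; grated parmesan: 183.3 g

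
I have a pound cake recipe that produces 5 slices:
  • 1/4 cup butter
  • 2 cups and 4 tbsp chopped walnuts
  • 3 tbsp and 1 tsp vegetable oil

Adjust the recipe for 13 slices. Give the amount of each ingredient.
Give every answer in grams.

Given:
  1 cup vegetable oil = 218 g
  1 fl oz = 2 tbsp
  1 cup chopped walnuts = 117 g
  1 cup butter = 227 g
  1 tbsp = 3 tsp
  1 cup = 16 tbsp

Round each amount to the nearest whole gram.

butter: 148 g; chopped walnuts: 684 g; vegetable oil: 118 g

Scaling factor: 13/5 = 2.6.
butter: 0.25 cup × 13/5 × 227 g/cup ≈ 148 g
chopped walnuts: (2 cup + 4 tbsp = 2.25 cup) × 13/5 × 117 g/cup ≈ 684 g
vegetable oil: (3 tbsp + 1 tsp = 10/3 tbsp) × 13/5 ÷ 16 tbsp/cup × 218 g/cup ≈ 118 g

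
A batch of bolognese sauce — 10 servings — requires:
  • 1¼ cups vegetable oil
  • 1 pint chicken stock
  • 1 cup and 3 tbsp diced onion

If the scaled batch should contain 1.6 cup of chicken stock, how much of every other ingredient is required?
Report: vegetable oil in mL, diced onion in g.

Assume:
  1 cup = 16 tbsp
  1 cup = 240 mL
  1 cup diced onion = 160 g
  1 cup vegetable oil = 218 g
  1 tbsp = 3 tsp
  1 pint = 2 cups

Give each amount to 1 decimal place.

The original recipe has 2 cup of chicken stock, so the scaling factor is 1.6 ÷ 2 = 4/5 = 0.8.
vegetable oil: 1.25 cup × 4/5 × 240 mL/cup = 240.0 mL
diced onion: (1 cup + 3 tbsp = 1.1875 cup) × 4/5 × 160 g/cup = 152.0 g

vegetable oil: 240.0 mL; diced onion: 152.0 g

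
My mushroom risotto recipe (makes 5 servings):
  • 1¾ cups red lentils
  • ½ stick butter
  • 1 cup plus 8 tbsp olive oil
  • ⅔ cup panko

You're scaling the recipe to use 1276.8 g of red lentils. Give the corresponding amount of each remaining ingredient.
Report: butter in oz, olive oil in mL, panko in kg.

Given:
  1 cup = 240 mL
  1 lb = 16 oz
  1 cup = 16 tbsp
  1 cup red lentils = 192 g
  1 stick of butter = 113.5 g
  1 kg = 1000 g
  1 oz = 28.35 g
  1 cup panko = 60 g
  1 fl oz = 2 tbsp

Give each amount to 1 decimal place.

The original recipe has 336 g of red lentils, so the scaling factor is 1276.8 ÷ 336 = 19/5 = 3.8.
butter: 0.5 stick × 19/5 × 113.5 g/stick ÷ 28.35 g/oz ≈ 7.6 oz
olive oil: (1 cup + 8 tbsp = 1.5 cup) × 19/5 × 240 mL/cup = 1368.0 mL
panko: 2/3 cup × 19/5 × 60 g/cup ÷ 1000 g/kg ≈ 0.2 kg

butter: 7.6 oz; olive oil: 1368.0 mL; panko: 0.2 kg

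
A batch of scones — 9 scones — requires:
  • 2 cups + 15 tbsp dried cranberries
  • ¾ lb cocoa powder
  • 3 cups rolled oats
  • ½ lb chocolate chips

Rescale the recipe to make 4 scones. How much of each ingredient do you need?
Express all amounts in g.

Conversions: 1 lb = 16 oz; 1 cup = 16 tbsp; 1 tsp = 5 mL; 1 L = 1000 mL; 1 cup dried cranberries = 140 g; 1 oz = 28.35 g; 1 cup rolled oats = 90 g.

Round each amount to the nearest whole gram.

Scaling factor: 4/9.
dried cranberries: (2 cup + 15 tbsp = 2.9375 cup) × 4/9 × 140 g/cup ≈ 183 g
cocoa powder: 0.75 lb × 4/9 × 16 oz/lb × 28.35 g/oz ≈ 151 g
rolled oats: 3 cup × 4/9 × 90 g/cup = 120 g
chocolate chips: 0.5 lb × 4/9 × 16 oz/lb × 28.35 g/oz ≈ 101 g

dried cranberries: 183 g; cocoa powder: 151 g; rolled oats: 120 g; chocolate chips: 101 g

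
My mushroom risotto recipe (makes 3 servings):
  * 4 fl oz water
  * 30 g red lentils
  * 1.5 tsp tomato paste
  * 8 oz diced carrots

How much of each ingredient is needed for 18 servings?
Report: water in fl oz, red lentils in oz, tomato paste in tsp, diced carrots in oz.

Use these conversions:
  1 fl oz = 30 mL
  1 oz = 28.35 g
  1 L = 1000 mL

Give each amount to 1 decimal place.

Scaling factor: 18/3 = 6.
water: 4 fl oz × 6 = 24.0 fl oz
red lentils: 30 g × 6 ÷ 28.35 g/oz ≈ 6.3 oz
tomato paste: 1.5 tsp × 6 = 9.0 tsp
diced carrots: 8 oz × 6 = 48.0 oz

water: 24.0 fl oz; red lentils: 6.3 oz; tomato paste: 9.0 tsp; diced carrots: 48.0 oz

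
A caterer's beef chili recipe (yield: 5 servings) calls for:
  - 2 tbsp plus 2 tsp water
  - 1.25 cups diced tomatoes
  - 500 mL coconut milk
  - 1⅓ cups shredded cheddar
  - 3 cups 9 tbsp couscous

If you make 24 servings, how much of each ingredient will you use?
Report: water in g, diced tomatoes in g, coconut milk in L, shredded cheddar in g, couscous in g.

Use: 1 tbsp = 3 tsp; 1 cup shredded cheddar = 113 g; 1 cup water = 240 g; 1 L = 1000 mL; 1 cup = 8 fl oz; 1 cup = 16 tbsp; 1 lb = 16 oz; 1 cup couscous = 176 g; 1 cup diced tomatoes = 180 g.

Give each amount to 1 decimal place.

Scaling factor: 24/5 = 4.8.
water: (2 tbsp + 2 tsp = 8/3 tbsp) × 24/5 ÷ 16 tbsp/cup × 240 g/cup = 192.0 g
diced tomatoes: 1.25 cup × 24/5 × 180 g/cup = 1080.0 g
coconut milk: 500 mL × 24/5 ÷ 1000 mL/L = 2.4 L
shredded cheddar: 4/3 cup × 24/5 × 113 g/cup = 723.2 g
couscous: (3 cup + 9 tbsp = 3.5625 cup) × 24/5 × 176 g/cup = 3009.6 g

water: 192.0 g; diced tomatoes: 1080.0 g; coconut milk: 2.4 L; shredded cheddar: 723.2 g; couscous: 3009.6 g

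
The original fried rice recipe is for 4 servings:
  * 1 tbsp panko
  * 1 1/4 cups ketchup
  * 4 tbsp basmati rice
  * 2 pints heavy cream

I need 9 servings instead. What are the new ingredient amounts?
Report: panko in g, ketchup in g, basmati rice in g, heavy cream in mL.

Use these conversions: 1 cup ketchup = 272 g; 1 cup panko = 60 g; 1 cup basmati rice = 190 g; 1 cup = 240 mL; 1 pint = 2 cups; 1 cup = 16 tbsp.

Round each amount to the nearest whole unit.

Scaling factor: 9/4 = 2.25.
panko: 1 tbsp × 9/4 ÷ 16 tbsp/cup × 60 g/cup ≈ 8 g
ketchup: 1.25 cup × 9/4 × 272 g/cup = 765 g
basmati rice: 4 tbsp × 9/4 ÷ 16 tbsp/cup × 190 g/cup ≈ 107 g
heavy cream: 2 pint × 9/4 × 2 cup/pint × 240 mL/cup = 2160 mL

panko: 8 g; ketchup: 765 g; basmati rice: 107 g; heavy cream: 2160 mL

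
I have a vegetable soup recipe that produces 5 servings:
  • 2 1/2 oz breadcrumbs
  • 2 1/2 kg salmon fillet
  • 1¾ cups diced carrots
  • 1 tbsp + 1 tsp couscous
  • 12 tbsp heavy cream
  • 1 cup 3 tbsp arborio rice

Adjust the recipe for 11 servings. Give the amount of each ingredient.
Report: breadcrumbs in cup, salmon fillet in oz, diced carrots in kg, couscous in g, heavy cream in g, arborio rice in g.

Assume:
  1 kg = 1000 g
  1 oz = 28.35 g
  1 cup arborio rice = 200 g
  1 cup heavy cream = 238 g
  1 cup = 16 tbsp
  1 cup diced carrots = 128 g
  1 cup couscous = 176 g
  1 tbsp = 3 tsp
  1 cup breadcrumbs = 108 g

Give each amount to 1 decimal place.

Scaling factor: 11/5 = 2.2.
breadcrumbs: 2.5 oz × 11/5 × 28.35 g/oz ÷ 108 g/cup ≈ 1.4 cup
salmon fillet: 2.5 kg × 11/5 × 1000 g/kg ÷ 28.35 g/oz ≈ 194.0 oz
diced carrots: 1.75 cup × 11/5 × 128 g/cup ÷ 1000 g/kg ≈ 0.5 kg
couscous: (1 tbsp + 1 tsp = 4/3 tbsp) × 11/5 ÷ 16 tbsp/cup × 176 g/cup ≈ 32.3 g
heavy cream: 12 tbsp × 11/5 ÷ 16 tbsp/cup × 238 g/cup = 392.7 g
arborio rice: (1 cup + 3 tbsp = 1.1875 cup) × 11/5 × 200 g/cup = 522.5 g

breadcrumbs: 1.4 cup; salmon fillet: 194.0 oz; diced carrots: 0.5 kg; couscous: 32.3 g; heavy cream: 392.7 g; arborio rice: 522.5 g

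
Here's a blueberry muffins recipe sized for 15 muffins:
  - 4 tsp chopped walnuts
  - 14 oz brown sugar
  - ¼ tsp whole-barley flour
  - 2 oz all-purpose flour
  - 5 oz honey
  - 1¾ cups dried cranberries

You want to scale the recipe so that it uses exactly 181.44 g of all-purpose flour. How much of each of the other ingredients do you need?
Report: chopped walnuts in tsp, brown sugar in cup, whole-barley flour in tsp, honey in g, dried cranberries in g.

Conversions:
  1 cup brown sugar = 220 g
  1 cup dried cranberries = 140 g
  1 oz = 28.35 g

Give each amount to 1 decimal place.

The original recipe has 56.7 g of all-purpose flour, so the scaling factor is 181.44 ÷ 56.7 = 16/5 = 3.2.
chopped walnuts: 4 tsp × 16/5 = 12.8 tsp
brown sugar: 14 oz × 16/5 × 28.35 g/oz ÷ 220 g/cup ≈ 5.8 cup
whole-barley flour: 0.25 tsp × 16/5 = 0.8 tsp
honey: 5 oz × 16/5 × 28.35 g/oz = 453.6 g
dried cranberries: 1.75 cup × 16/5 × 140 g/cup = 784.0 g

chopped walnuts: 12.8 tsp; brown sugar: 5.8 cup; whole-barley flour: 0.8 tsp; honey: 453.6 g; dried cranberries: 784.0 g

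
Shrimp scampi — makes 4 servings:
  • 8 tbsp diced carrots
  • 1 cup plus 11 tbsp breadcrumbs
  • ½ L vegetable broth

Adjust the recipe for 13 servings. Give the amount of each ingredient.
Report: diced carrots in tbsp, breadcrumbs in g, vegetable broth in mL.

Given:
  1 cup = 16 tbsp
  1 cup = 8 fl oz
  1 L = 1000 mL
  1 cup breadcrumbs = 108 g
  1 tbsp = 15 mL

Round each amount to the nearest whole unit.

Scaling factor: 13/4 = 3.25.
diced carrots: 8 tbsp × 13/4 = 26 tbsp
breadcrumbs: (1 cup + 11 tbsp = 1.6875 cup) × 13/4 × 108 g/cup ≈ 592 g
vegetable broth: 0.5 L × 13/4 × 1000 mL/L = 1625 mL

diced carrots: 26 tbsp; breadcrumbs: 592 g; vegetable broth: 1625 mL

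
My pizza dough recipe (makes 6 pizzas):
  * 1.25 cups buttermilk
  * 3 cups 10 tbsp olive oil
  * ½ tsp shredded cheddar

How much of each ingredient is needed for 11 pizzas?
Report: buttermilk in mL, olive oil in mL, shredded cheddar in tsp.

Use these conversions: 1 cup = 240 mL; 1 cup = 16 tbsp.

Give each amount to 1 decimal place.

buttermilk: 550.0 mL; olive oil: 1595.0 mL; shredded cheddar: 0.9 tsp

Scaling factor: 11/6.
buttermilk: 1.25 cup × 11/6 × 240 mL/cup = 550.0 mL
olive oil: (3 cup + 10 tbsp = 3.625 cup) × 11/6 × 240 mL/cup = 1595.0 mL
shredded cheddar: 0.5 tsp × 11/6 ≈ 0.9 tsp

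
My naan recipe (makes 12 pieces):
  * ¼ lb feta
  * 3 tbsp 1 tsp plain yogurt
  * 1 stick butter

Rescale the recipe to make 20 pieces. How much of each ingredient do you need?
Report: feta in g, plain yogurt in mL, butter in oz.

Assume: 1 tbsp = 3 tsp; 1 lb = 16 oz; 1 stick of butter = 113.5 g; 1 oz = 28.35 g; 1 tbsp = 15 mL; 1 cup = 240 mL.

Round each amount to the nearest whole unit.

feta: 189 g; plain yogurt: 83 mL; butter: 7 oz

Scaling factor: 20/12 = 5/3.
feta: 0.25 lb × 5/3 × 16 oz/lb × 28.35 g/oz = 189 g
plain yogurt: (3 tbsp + 1 tsp = 10/3 tbsp) × 5/3 × 15 mL/tbsp ≈ 83 mL
butter: 1 stick × 5/3 × 113.5 g/stick ÷ 28.35 g/oz ≈ 7 oz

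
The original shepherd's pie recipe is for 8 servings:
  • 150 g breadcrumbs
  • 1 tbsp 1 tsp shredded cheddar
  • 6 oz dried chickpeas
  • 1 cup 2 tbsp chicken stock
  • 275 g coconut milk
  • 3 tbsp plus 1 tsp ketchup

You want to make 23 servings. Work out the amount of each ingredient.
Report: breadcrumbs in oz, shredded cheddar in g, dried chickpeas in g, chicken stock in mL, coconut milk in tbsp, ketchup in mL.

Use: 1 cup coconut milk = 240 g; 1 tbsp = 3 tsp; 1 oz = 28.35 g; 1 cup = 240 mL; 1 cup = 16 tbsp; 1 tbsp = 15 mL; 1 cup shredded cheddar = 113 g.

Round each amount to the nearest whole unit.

breadcrumbs: 15 oz; shredded cheddar: 27 g; dried chickpeas: 489 g; chicken stock: 776 mL; coconut milk: 53 tbsp; ketchup: 144 mL

Scaling factor: 23/8 = 2.875.
breadcrumbs: 150 g × 23/8 ÷ 28.35 g/oz ≈ 15 oz
shredded cheddar: (1 tbsp + 1 tsp = 4/3 tbsp) × 23/8 ÷ 16 tbsp/cup × 113 g/cup ≈ 27 g
dried chickpeas: 6 oz × 23/8 × 28.35 g/oz ≈ 489 g
chicken stock: (1 cup + 2 tbsp = 1.125 cup) × 23/8 × 240 mL/cup ≈ 776 mL
coconut milk: 275 g × 23/8 ÷ 240 g/cup × 16 tbsp/cup ≈ 53 tbsp
ketchup: (3 tbsp + 1 tsp = 10/3 tbsp) × 23/8 × 15 mL/tbsp ≈ 144 mL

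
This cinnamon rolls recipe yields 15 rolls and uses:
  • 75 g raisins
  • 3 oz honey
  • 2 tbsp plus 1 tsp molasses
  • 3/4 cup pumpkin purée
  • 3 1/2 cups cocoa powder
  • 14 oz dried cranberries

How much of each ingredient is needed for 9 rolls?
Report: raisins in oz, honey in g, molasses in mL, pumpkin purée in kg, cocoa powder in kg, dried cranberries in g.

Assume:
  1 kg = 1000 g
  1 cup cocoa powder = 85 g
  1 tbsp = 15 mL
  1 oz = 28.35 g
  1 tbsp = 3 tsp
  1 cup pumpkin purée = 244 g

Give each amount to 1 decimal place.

Scaling factor: 9/15 = 3/5 = 0.6.
raisins: 75 g × 3/5 ÷ 28.35 g/oz ≈ 1.6 oz
honey: 3 oz × 3/5 × 28.35 g/oz ≈ 51.0 g
molasses: (2 tbsp + 1 tsp = 7/3 tbsp) × 3/5 × 15 mL/tbsp = 21.0 mL
pumpkin purée: 0.75 cup × 3/5 × 244 g/cup ÷ 1000 g/kg ≈ 0.1 kg
cocoa powder: 3.5 cup × 3/5 × 85 g/cup ÷ 1000 g/kg ≈ 0.2 kg
dried cranberries: 14 oz × 3/5 × 28.35 g/oz ≈ 238.1 g

raisins: 1.6 oz; honey: 51.0 g; molasses: 21.0 mL; pumpkin purée: 0.1 kg; cocoa powder: 0.2 kg; dried cranberries: 238.1 g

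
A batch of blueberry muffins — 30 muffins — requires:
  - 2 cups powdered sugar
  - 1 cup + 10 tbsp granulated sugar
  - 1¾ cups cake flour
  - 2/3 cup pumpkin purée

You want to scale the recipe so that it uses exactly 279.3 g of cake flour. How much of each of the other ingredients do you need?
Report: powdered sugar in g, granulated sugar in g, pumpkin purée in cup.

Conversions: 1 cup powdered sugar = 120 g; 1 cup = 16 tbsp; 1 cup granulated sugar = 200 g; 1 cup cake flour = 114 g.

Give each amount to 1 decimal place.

powdered sugar: 336.0 g; granulated sugar: 455.0 g; pumpkin purée: 0.9 cup

The original recipe has 199.5 g of cake flour, so the scaling factor is 279.3 ÷ 199.5 = 7/5 = 1.4.
powdered sugar: 2 cup × 7/5 × 120 g/cup = 336.0 g
granulated sugar: (1 cup + 10 tbsp = 1.625 cup) × 7/5 × 200 g/cup = 455.0 g
pumpkin purée: 2/3 cup × 7/5 ≈ 0.9 cup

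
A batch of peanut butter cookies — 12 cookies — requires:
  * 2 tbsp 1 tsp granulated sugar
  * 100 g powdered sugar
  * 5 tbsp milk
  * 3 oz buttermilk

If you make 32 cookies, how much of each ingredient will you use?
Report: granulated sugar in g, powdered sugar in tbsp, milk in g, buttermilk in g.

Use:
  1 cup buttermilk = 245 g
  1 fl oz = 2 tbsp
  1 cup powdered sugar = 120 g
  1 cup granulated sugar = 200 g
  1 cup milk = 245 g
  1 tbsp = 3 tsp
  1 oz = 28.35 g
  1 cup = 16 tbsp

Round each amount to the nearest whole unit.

granulated sugar: 78 g; powdered sugar: 36 tbsp; milk: 204 g; buttermilk: 227 g

Scaling factor: 32/12 = 8/3.
granulated sugar: (2 tbsp + 1 tsp = 7/3 tbsp) × 8/3 ÷ 16 tbsp/cup × 200 g/cup ≈ 78 g
powdered sugar: 100 g × 8/3 ÷ 120 g/cup × 16 tbsp/cup ≈ 36 tbsp
milk: 5 tbsp × 8/3 ÷ 16 tbsp/cup × 245 g/cup ≈ 204 g
buttermilk: 3 oz × 8/3 × 28.35 g/oz ≈ 227 g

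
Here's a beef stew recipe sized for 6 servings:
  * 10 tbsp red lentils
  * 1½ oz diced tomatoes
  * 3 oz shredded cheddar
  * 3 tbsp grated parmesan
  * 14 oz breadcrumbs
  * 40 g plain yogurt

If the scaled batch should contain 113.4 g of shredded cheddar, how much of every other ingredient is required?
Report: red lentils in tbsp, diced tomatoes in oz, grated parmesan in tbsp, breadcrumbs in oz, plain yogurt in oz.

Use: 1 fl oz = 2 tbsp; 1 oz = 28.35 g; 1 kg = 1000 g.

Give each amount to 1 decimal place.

red lentils: 13.3 tbsp; diced tomatoes: 2.0 oz; grated parmesan: 4.0 tbsp; breadcrumbs: 18.7 oz; plain yogurt: 1.9 oz

The original recipe has 85.05 g of shredded cheddar, so the scaling factor is 113.4 ÷ 85.05 = 4/3.
red lentils: 10 tbsp × 4/3 ≈ 13.3 tbsp
diced tomatoes: 1.5 oz × 4/3 = 2.0 oz
grated parmesan: 3 tbsp × 4/3 = 4.0 tbsp
breadcrumbs: 14 oz × 4/3 ≈ 18.7 oz
plain yogurt: 40 g × 4/3 ÷ 28.35 g/oz ≈ 1.9 oz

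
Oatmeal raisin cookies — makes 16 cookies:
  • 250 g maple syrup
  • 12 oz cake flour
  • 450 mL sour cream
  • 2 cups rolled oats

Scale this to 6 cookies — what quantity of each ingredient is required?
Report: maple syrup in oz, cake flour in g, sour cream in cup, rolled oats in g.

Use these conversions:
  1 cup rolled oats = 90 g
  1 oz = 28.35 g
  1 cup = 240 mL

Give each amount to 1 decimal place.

Scaling factor: 6/16 = 3/8 = 0.375.
maple syrup: 250 g × 3/8 ÷ 28.35 g/oz ≈ 3.3 oz
cake flour: 12 oz × 3/8 × 28.35 g/oz ≈ 127.6 g
sour cream: 450 mL × 3/8 ÷ 240 mL/cup ≈ 0.7 cup
rolled oats: 2 cup × 3/8 × 90 g/cup = 67.5 g

maple syrup: 3.3 oz; cake flour: 127.6 g; sour cream: 0.7 cup; rolled oats: 67.5 g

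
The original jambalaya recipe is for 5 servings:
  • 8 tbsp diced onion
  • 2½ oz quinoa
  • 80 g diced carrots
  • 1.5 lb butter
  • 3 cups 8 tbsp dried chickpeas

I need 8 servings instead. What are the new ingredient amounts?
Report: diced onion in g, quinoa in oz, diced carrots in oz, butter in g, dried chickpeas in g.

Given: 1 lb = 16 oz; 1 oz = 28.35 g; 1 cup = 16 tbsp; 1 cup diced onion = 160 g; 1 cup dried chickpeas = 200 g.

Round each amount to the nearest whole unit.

diced onion: 128 g; quinoa: 4 oz; diced carrots: 5 oz; butter: 1089 g; dried chickpeas: 1120 g

Scaling factor: 8/5 = 1.6.
diced onion: 8 tbsp × 8/5 ÷ 16 tbsp/cup × 160 g/cup = 128 g
quinoa: 2.5 oz × 8/5 = 4 oz
diced carrots: 80 g × 8/5 ÷ 28.35 g/oz ≈ 5 oz
butter: 1.5 lb × 8/5 × 16 oz/lb × 28.35 g/oz ≈ 1089 g
dried chickpeas: (3 cup + 8 tbsp = 3.5 cup) × 8/5 × 200 g/cup = 1120 g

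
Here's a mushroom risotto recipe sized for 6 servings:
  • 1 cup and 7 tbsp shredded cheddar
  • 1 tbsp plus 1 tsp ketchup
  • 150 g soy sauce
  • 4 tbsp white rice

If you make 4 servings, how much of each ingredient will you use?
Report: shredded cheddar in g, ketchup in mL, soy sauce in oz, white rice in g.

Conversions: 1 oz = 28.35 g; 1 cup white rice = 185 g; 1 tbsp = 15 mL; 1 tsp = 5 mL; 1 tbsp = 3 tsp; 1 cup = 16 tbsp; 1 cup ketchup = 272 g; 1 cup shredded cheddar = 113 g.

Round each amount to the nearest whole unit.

shredded cheddar: 108 g; ketchup: 13 mL; soy sauce: 4 oz; white rice: 31 g

Scaling factor: 4/6 = 2/3.
shredded cheddar: (1 cup + 7 tbsp = 1.4375 cup) × 2/3 × 113 g/cup ≈ 108 g
ketchup: (1 tbsp + 1 tsp = 4/3 tbsp) × 2/3 × 15 mL/tbsp ≈ 13 mL
soy sauce: 150 g × 2/3 ÷ 28.35 g/oz ≈ 4 oz
white rice: 4 tbsp × 2/3 ÷ 16 tbsp/cup × 185 g/cup ≈ 31 g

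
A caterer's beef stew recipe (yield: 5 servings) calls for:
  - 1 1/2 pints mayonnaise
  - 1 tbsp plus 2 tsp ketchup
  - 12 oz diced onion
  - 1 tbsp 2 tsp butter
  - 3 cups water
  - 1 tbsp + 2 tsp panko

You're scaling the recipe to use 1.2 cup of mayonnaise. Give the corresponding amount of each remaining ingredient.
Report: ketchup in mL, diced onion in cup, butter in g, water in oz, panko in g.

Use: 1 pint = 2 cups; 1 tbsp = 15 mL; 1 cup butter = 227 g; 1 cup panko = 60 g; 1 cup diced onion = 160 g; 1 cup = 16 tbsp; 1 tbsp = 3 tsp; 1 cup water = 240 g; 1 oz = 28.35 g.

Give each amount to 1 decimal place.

ketchup: 10.0 mL; diced onion: 0.9 cup; butter: 9.5 g; water: 10.2 oz; panko: 2.5 g

The original recipe has 3 cup of mayonnaise, so the scaling factor is 1.2 ÷ 3 = 2/5 = 0.4.
ketchup: (1 tbsp + 2 tsp = 5/3 tbsp) × 2/5 × 15 mL/tbsp = 10.0 mL
diced onion: 12 oz × 2/5 × 28.35 g/oz ÷ 160 g/cup ≈ 0.9 cup
butter: (1 tbsp + 2 tsp = 5/3 tbsp) × 2/5 ÷ 16 tbsp/cup × 227 g/cup ≈ 9.5 g
water: 3 cup × 2/5 × 240 g/cup ÷ 28.35 g/oz ≈ 10.2 oz
panko: (1 tbsp + 2 tsp = 5/3 tbsp) × 2/5 ÷ 16 tbsp/cup × 60 g/cup = 2.5 g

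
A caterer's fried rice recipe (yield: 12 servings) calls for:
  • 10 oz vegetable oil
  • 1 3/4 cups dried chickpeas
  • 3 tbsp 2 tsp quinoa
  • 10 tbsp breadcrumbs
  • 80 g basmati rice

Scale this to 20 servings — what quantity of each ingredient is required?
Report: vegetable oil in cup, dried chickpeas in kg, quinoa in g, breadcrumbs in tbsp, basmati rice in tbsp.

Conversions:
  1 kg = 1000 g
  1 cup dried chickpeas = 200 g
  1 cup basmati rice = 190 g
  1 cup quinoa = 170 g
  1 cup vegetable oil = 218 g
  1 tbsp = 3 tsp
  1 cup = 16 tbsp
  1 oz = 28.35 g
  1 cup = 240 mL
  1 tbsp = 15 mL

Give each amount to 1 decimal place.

Scaling factor: 20/12 = 5/3.
vegetable oil: 10 oz × 5/3 × 28.35 g/oz ÷ 218 g/cup ≈ 2.2 cup
dried chickpeas: 1.75 cup × 5/3 × 200 g/cup ÷ 1000 g/kg ≈ 0.6 kg
quinoa: (3 tbsp + 2 tsp = 11/3 tbsp) × 5/3 ÷ 16 tbsp/cup × 170 g/cup ≈ 64.9 g
breadcrumbs: 10 tbsp × 5/3 ≈ 16.7 tbsp
basmati rice: 80 g × 5/3 ÷ 190 g/cup × 16 tbsp/cup ≈ 11.2 tbsp

vegetable oil: 2.2 cup; dried chickpeas: 0.6 kg; quinoa: 64.9 g; breadcrumbs: 16.7 tbsp; basmati rice: 11.2 tbsp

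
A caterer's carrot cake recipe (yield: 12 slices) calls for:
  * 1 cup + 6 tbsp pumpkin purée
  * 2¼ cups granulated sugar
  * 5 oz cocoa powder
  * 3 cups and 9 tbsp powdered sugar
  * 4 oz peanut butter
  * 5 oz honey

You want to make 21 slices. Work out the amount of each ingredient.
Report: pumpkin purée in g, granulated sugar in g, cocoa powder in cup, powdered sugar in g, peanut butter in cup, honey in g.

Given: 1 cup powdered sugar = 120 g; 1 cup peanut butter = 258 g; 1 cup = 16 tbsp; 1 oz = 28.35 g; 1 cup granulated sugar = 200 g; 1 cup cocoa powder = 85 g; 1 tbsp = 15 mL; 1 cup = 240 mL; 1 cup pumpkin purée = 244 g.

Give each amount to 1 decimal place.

Scaling factor: 21/12 = 7/4 = 1.75.
pumpkin purée: (1 cup + 6 tbsp = 1.375 cup) × 7/4 × 244 g/cup ≈ 587.1 g
granulated sugar: 2.25 cup × 7/4 × 200 g/cup = 787.5 g
cocoa powder: 5 oz × 7/4 × 28.35 g/oz ÷ 85 g/cup ≈ 2.9 cup
powdered sugar: (3 cup + 9 tbsp = 3.5625 cup) × 7/4 × 120 g/cup ≈ 748.1 g
peanut butter: 4 oz × 7/4 × 28.35 g/oz ÷ 258 g/cup ≈ 0.8 cup
honey: 5 oz × 7/4 × 28.35 g/oz ≈ 248.1 g

pumpkin purée: 587.1 g; granulated sugar: 787.5 g; cocoa powder: 2.9 cup; powdered sugar: 748.1 g; peanut butter: 0.8 cup; honey: 248.1 g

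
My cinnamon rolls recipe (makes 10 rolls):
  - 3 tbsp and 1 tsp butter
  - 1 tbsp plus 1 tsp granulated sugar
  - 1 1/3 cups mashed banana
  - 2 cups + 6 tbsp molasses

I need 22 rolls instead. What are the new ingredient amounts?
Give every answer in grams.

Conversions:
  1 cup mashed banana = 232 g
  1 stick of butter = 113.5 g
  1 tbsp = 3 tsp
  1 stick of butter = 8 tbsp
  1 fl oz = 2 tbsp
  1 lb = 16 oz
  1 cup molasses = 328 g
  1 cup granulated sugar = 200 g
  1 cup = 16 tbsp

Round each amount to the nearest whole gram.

butter: 104 g; granulated sugar: 37 g; mashed banana: 681 g; molasses: 1714 g

Scaling factor: 22/10 = 11/5 = 2.2.
butter: (3 tbsp + 1 tsp = 10/3 tbsp) × 11/5 ÷ 8 tbsp/stick × 113.5 g/stick ≈ 104 g
granulated sugar: (1 tbsp + 1 tsp = 4/3 tbsp) × 11/5 ÷ 16 tbsp/cup × 200 g/cup ≈ 37 g
mashed banana: 4/3 cup × 11/5 × 232 g/cup ≈ 681 g
molasses: (2 cup + 6 tbsp = 2.375 cup) × 11/5 × 328 g/cup ≈ 1714 g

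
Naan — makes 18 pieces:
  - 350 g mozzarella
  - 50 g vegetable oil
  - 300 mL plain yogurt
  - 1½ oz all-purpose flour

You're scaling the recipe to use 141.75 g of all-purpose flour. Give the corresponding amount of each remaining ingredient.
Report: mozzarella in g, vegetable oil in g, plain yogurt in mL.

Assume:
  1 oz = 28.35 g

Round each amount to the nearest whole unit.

The original recipe has 42.525 g of all-purpose flour, so the scaling factor is 141.75 ÷ 42.525 = 10/3.
mozzarella: 350 g × 10/3 ≈ 1167 g
vegetable oil: 50 g × 10/3 ≈ 167 g
plain yogurt: 300 mL × 10/3 = 1000 mL

mozzarella: 1167 g; vegetable oil: 167 g; plain yogurt: 1000 mL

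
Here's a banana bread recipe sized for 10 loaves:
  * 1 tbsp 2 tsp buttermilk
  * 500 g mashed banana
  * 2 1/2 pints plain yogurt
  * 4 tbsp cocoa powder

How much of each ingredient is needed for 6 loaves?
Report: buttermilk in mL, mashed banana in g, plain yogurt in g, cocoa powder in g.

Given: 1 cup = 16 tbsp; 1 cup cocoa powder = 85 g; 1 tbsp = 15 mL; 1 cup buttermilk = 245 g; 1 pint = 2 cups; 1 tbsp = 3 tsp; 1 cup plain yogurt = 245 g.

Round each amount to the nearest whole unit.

Scaling factor: 6/10 = 3/5 = 0.6.
buttermilk: (1 tbsp + 2 tsp = 5/3 tbsp) × 3/5 × 15 mL/tbsp = 15 mL
mashed banana: 500 g × 3/5 = 300 g
plain yogurt: 2.5 pint × 3/5 × 2 cup/pint × 245 g/cup = 735 g
cocoa powder: 4 tbsp × 3/5 ÷ 16 tbsp/cup × 85 g/cup ≈ 13 g

buttermilk: 15 mL; mashed banana: 300 g; plain yogurt: 735 g; cocoa powder: 13 g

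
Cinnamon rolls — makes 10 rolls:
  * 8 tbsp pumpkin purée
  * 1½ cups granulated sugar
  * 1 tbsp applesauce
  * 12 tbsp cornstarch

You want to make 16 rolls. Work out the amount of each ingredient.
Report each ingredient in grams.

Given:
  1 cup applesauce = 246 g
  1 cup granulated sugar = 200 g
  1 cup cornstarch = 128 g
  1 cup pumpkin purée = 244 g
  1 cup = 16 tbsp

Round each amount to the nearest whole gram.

Scaling factor: 16/10 = 8/5 = 1.6.
pumpkin purée: 8 tbsp × 8/5 ÷ 16 tbsp/cup × 244 g/cup ≈ 195 g
granulated sugar: 1.5 cup × 8/5 × 200 g/cup = 480 g
applesauce: 1 tbsp × 8/5 ÷ 16 tbsp/cup × 246 g/cup ≈ 25 g
cornstarch: 12 tbsp × 8/5 ÷ 16 tbsp/cup × 128 g/cup ≈ 154 g

pumpkin purée: 195 g; granulated sugar: 480 g; applesauce: 25 g; cornstarch: 154 g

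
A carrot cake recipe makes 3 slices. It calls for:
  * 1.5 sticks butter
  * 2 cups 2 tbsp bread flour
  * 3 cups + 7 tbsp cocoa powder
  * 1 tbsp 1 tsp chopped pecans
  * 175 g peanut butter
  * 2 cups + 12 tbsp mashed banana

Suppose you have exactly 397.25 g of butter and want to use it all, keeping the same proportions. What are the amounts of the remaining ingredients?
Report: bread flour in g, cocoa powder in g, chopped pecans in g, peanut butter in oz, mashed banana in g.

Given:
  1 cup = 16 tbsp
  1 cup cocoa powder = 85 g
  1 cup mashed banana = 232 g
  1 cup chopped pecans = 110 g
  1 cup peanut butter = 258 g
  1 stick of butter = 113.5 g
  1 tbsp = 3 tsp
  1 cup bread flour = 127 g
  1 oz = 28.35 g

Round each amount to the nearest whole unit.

The original recipe has 170.25 g of butter, so the scaling factor is 397.25 ÷ 170.25 = 7/3.
bread flour: (2 cup + 2 tbsp = 2.125 cup) × 7/3 × 127 g/cup ≈ 630 g
cocoa powder: (3 cup + 7 tbsp = 3.4375 cup) × 7/3 × 85 g/cup ≈ 682 g
chopped pecans: (1 tbsp + 1 tsp = 4/3 tbsp) × 7/3 ÷ 16 tbsp/cup × 110 g/cup ≈ 21 g
peanut butter: 175 g × 7/3 ÷ 28.35 g/oz ≈ 14 oz
mashed banana: (2 cup + 12 tbsp = 2.75 cup) × 7/3 × 232 g/cup ≈ 1489 g

bread flour: 630 g; cocoa powder: 682 g; chopped pecans: 21 g; peanut butter: 14 oz; mashed banana: 1489 g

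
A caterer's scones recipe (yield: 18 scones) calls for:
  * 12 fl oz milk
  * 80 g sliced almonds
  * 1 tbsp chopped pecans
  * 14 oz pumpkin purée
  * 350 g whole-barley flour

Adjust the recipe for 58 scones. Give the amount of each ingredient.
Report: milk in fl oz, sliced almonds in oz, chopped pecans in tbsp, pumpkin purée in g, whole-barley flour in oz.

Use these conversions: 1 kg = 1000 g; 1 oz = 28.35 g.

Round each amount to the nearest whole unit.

Scaling factor: 58/18 = 29/9.
milk: 12 fl oz × 29/9 ≈ 39 fl oz
sliced almonds: 80 g × 29/9 ÷ 28.35 g/oz ≈ 9 oz
chopped pecans: 1 tbsp × 29/9 ≈ 3 tbsp
pumpkin purée: 14 oz × 29/9 × 28.35 g/oz ≈ 1279 g
whole-barley flour: 350 g × 29/9 ÷ 28.35 g/oz ≈ 40 oz

milk: 39 fl oz; sliced almonds: 9 oz; chopped pecans: 3 tbsp; pumpkin purée: 1279 g; whole-barley flour: 40 oz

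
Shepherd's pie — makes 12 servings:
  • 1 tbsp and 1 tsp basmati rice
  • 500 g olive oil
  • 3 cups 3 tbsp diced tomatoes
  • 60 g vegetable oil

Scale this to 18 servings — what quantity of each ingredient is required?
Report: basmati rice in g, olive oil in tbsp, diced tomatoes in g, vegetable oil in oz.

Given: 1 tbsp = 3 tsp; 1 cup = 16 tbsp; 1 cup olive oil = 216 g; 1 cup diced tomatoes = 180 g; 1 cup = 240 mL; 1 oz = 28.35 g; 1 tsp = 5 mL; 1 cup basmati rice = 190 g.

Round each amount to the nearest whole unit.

Scaling factor: 18/12 = 3/2 = 1.5.
basmati rice: (1 tbsp + 1 tsp = 4/3 tbsp) × 3/2 ÷ 16 tbsp/cup × 190 g/cup ≈ 24 g
olive oil: 500 g × 3/2 ÷ 216 g/cup × 16 tbsp/cup ≈ 56 tbsp
diced tomatoes: (3 cup + 3 tbsp = 3.1875 cup) × 3/2 × 180 g/cup ≈ 861 g
vegetable oil: 60 g × 3/2 ÷ 28.35 g/oz ≈ 3 oz

basmati rice: 24 g; olive oil: 56 tbsp; diced tomatoes: 861 g; vegetable oil: 3 oz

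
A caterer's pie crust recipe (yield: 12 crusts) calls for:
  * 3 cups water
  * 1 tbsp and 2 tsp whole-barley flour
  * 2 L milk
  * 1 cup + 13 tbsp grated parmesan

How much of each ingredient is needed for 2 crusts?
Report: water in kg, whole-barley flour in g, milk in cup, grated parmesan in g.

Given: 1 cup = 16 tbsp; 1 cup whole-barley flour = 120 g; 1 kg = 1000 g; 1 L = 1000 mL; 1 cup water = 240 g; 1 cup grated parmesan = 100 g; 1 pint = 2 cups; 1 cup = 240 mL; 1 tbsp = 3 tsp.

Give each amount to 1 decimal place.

Scaling factor: 2/12 = 1/6.
water: 3 cup × 1/6 × 240 g/cup ÷ 1000 g/kg ≈ 0.1 kg
whole-barley flour: (1 tbsp + 2 tsp = 5/3 tbsp) × 1/6 ÷ 16 tbsp/cup × 120 g/cup ≈ 2.1 g
milk: 2 L × 1/6 × 1000 mL/L ÷ 240 mL/cup ≈ 1.4 cup
grated parmesan: (1 cup + 13 tbsp = 1.8125 cup) × 1/6 × 100 g/cup ≈ 30.2 g

water: 0.1 kg; whole-barley flour: 2.1 g; milk: 1.4 cup; grated parmesan: 30.2 g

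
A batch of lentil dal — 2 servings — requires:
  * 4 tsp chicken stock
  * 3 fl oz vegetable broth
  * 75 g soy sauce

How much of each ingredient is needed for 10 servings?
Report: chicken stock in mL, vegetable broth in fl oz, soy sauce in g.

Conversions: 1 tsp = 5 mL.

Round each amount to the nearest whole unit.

chicken stock: 100 mL; vegetable broth: 15 fl oz; soy sauce: 375 g

Scaling factor: 10/2 = 5.
chicken stock: 4 tsp × 5 × 5 mL/tsp = 100 mL
vegetable broth: 3 fl oz × 5 = 15 fl oz
soy sauce: 75 g × 5 = 375 g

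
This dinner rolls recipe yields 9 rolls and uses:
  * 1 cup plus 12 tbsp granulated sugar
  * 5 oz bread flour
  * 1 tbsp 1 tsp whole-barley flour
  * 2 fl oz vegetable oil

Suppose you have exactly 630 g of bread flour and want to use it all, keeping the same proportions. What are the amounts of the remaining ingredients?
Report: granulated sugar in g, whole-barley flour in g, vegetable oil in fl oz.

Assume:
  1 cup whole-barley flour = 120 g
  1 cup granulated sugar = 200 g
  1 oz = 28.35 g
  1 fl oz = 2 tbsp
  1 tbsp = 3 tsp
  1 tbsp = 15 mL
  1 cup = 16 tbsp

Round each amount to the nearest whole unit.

The original recipe has 141.75 g of bread flour, so the scaling factor is 630 ÷ 141.75 = 40/9.
granulated sugar: (1 cup + 12 tbsp = 1.75 cup) × 40/9 × 200 g/cup ≈ 1556 g
whole-barley flour: (1 tbsp + 1 tsp = 4/3 tbsp) × 40/9 ÷ 16 tbsp/cup × 120 g/cup ≈ 44 g
vegetable oil: 2 fl oz × 40/9 ≈ 9 fl oz

granulated sugar: 1556 g; whole-barley flour: 44 g; vegetable oil: 9 fl oz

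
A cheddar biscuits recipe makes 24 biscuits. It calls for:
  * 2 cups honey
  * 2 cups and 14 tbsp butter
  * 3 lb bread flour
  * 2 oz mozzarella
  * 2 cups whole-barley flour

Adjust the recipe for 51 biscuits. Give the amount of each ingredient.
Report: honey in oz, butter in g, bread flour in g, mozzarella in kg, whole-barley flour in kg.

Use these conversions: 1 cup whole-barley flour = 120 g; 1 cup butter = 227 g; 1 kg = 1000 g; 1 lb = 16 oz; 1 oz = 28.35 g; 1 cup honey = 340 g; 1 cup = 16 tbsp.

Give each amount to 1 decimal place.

Scaling factor: 51/24 = 17/8 = 2.125.
honey: 2 cup × 17/8 × 340 g/cup ÷ 28.35 g/oz ≈ 51.0 oz
butter: (2 cup + 14 tbsp = 2.875 cup) × 17/8 × 227 g/cup ≈ 1386.8 g
bread flour: 3 lb × 17/8 × 16 oz/lb × 28.35 g/oz = 2891.7 g
mozzarella: 2 oz × 17/8 × 28.35 g/oz ÷ 1000 g/kg ≈ 0.1 kg
whole-barley flour: 2 cup × 17/8 × 120 g/cup ÷ 1000 g/kg ≈ 0.5 kg

honey: 51.0 oz; butter: 1386.8 g; bread flour: 2891.7 g; mozzarella: 0.1 kg; whole-barley flour: 0.5 kg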